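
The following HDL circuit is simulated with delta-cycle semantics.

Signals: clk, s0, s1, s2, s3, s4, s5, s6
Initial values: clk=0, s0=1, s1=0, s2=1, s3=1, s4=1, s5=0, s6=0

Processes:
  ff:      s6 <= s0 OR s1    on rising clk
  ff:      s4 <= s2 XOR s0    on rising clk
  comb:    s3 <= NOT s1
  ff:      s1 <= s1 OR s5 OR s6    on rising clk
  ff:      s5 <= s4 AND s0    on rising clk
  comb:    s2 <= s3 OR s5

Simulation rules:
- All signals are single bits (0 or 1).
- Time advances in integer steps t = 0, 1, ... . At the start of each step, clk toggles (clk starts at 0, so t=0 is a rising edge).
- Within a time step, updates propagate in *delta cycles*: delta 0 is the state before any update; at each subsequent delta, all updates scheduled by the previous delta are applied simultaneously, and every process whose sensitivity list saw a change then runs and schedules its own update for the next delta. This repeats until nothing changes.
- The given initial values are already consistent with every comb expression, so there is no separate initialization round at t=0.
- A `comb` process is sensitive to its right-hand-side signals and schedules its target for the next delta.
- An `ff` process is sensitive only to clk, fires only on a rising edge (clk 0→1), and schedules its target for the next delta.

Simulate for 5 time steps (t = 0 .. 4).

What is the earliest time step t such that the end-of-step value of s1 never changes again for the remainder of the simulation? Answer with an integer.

[bits: s4,clk,s1,s5,s6,s2,s3,s0]
t=0: Δ0=10000111 Δ1=11000111 Δ2=01011111 | 2Δ
t=1: Δ0=01011111 Δ1=00011111 | 1Δ
t=2: Δ0=00011111 Δ1=01011111 Δ2=01101111 Δ3=01101101 Δ4=01101001 | 4Δ
t=3: Δ0=01101001 Δ1=00101001 | 1Δ
t=4: Δ0=00101001 Δ1=01101001 Δ2=11101001 | 2Δ

2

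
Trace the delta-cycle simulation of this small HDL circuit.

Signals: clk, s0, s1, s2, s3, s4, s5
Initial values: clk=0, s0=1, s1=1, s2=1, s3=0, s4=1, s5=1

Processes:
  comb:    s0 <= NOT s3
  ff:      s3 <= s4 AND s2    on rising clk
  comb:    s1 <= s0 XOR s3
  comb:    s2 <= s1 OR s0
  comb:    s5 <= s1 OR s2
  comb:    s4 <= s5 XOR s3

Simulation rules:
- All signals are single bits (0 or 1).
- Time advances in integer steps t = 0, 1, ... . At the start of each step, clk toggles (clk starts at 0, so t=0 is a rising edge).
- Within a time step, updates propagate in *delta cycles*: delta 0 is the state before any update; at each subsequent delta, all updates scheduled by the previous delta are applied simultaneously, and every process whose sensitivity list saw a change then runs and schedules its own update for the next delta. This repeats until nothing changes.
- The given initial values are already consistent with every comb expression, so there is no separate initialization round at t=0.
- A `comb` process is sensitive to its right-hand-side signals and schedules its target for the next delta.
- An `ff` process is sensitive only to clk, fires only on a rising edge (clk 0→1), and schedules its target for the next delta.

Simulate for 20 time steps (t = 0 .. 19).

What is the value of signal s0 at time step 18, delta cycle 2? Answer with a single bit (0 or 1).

t0.Δ0 s4=1 s3=0 s2=1 s1=1 clk=0 s0=1 s5=1
t0.Δ1 s4=1 s3=0 s2=1 s1=1 clk=1 s0=1 s5=1
t0.Δ2 s4=1 s3=1 s2=1 s1=1 clk=1 s0=1 s5=1
t0.Δ3 s4=0 s3=1 s2=1 s1=0 clk=1 s0=0 s5=1
t0.Δ4 s4=0 s3=1 s2=0 s1=1 clk=1 s0=0 s5=1
t0.Δ5 s4=0 s3=1 s2=1 s1=1 clk=1 s0=0 s5=1
t1.Δ0 s4=0 s3=1 s2=1 s1=1 clk=1 s0=0 s5=1
t1.Δ1 s4=0 s3=1 s2=1 s1=1 clk=0 s0=0 s5=1
t2.Δ0 s4=0 s3=1 s2=1 s1=1 clk=0 s0=0 s5=1
t2.Δ1 s4=0 s3=1 s2=1 s1=1 clk=1 s0=0 s5=1
t2.Δ2 s4=0 s3=0 s2=1 s1=1 clk=1 s0=0 s5=1
t2.Δ3 s4=1 s3=0 s2=1 s1=0 clk=1 s0=1 s5=1
t2.Δ4 s4=1 s3=0 s2=1 s1=1 clk=1 s0=1 s5=1
t3.Δ0 s4=1 s3=0 s2=1 s1=1 clk=1 s0=1 s5=1
t3.Δ1 s4=1 s3=0 s2=1 s1=1 clk=0 s0=1 s5=1
t4.Δ0 s4=1 s3=0 s2=1 s1=1 clk=0 s0=1 s5=1
t4.Δ1 s4=1 s3=0 s2=1 s1=1 clk=1 s0=1 s5=1
t4.Δ2 s4=1 s3=1 s2=1 s1=1 clk=1 s0=1 s5=1
t4.Δ3 s4=0 s3=1 s2=1 s1=0 clk=1 s0=0 s5=1
t4.Δ4 s4=0 s3=1 s2=0 s1=1 clk=1 s0=0 s5=1
t4.Δ5 s4=0 s3=1 s2=1 s1=1 clk=1 s0=0 s5=1
t5.Δ0 s4=0 s3=1 s2=1 s1=1 clk=1 s0=0 s5=1
t5.Δ1 s4=0 s3=1 s2=1 s1=1 clk=0 s0=0 s5=1
t6.Δ0 s4=0 s3=1 s2=1 s1=1 clk=0 s0=0 s5=1
t6.Δ1 s4=0 s3=1 s2=1 s1=1 clk=1 s0=0 s5=1
t6.Δ2 s4=0 s3=0 s2=1 s1=1 clk=1 s0=0 s5=1
t6.Δ3 s4=1 s3=0 s2=1 s1=0 clk=1 s0=1 s5=1
t6.Δ4 s4=1 s3=0 s2=1 s1=1 clk=1 s0=1 s5=1
t7.Δ0 s4=1 s3=0 s2=1 s1=1 clk=1 s0=1 s5=1
t7.Δ1 s4=1 s3=0 s2=1 s1=1 clk=0 s0=1 s5=1
t8.Δ0 s4=1 s3=0 s2=1 s1=1 clk=0 s0=1 s5=1
t8.Δ1 s4=1 s3=0 s2=1 s1=1 clk=1 s0=1 s5=1
t8.Δ2 s4=1 s3=1 s2=1 s1=1 clk=1 s0=1 s5=1
t8.Δ3 s4=0 s3=1 s2=1 s1=0 clk=1 s0=0 s5=1
t8.Δ4 s4=0 s3=1 s2=0 s1=1 clk=1 s0=0 s5=1
t8.Δ5 s4=0 s3=1 s2=1 s1=1 clk=1 s0=0 s5=1
t9.Δ0 s4=0 s3=1 s2=1 s1=1 clk=1 s0=0 s5=1
t9.Δ1 s4=0 s3=1 s2=1 s1=1 clk=0 s0=0 s5=1
t10.Δ0 s4=0 s3=1 s2=1 s1=1 clk=0 s0=0 s5=1
t10.Δ1 s4=0 s3=1 s2=1 s1=1 clk=1 s0=0 s5=1
t10.Δ2 s4=0 s3=0 s2=1 s1=1 clk=1 s0=0 s5=1
t10.Δ3 s4=1 s3=0 s2=1 s1=0 clk=1 s0=1 s5=1
t10.Δ4 s4=1 s3=0 s2=1 s1=1 clk=1 s0=1 s5=1
t11.Δ0 s4=1 s3=0 s2=1 s1=1 clk=1 s0=1 s5=1
t11.Δ1 s4=1 s3=0 s2=1 s1=1 clk=0 s0=1 s5=1
t12.Δ0 s4=1 s3=0 s2=1 s1=1 clk=0 s0=1 s5=1
t12.Δ1 s4=1 s3=0 s2=1 s1=1 clk=1 s0=1 s5=1
t12.Δ2 s4=1 s3=1 s2=1 s1=1 clk=1 s0=1 s5=1
t12.Δ3 s4=0 s3=1 s2=1 s1=0 clk=1 s0=0 s5=1
t12.Δ4 s4=0 s3=1 s2=0 s1=1 clk=1 s0=0 s5=1
t12.Δ5 s4=0 s3=1 s2=1 s1=1 clk=1 s0=0 s5=1
t13.Δ0 s4=0 s3=1 s2=1 s1=1 clk=1 s0=0 s5=1
t13.Δ1 s4=0 s3=1 s2=1 s1=1 clk=0 s0=0 s5=1
t14.Δ0 s4=0 s3=1 s2=1 s1=1 clk=0 s0=0 s5=1
t14.Δ1 s4=0 s3=1 s2=1 s1=1 clk=1 s0=0 s5=1
t14.Δ2 s4=0 s3=0 s2=1 s1=1 clk=1 s0=0 s5=1
t14.Δ3 s4=1 s3=0 s2=1 s1=0 clk=1 s0=1 s5=1
t14.Δ4 s4=1 s3=0 s2=1 s1=1 clk=1 s0=1 s5=1
t15.Δ0 s4=1 s3=0 s2=1 s1=1 clk=1 s0=1 s5=1
t15.Δ1 s4=1 s3=0 s2=1 s1=1 clk=0 s0=1 s5=1
t16.Δ0 s4=1 s3=0 s2=1 s1=1 clk=0 s0=1 s5=1
t16.Δ1 s4=1 s3=0 s2=1 s1=1 clk=1 s0=1 s5=1
t16.Δ2 s4=1 s3=1 s2=1 s1=1 clk=1 s0=1 s5=1
t16.Δ3 s4=0 s3=1 s2=1 s1=0 clk=1 s0=0 s5=1
t16.Δ4 s4=0 s3=1 s2=0 s1=1 clk=1 s0=0 s5=1
t16.Δ5 s4=0 s3=1 s2=1 s1=1 clk=1 s0=0 s5=1
t17.Δ0 s4=0 s3=1 s2=1 s1=1 clk=1 s0=0 s5=1
t17.Δ1 s4=0 s3=1 s2=1 s1=1 clk=0 s0=0 s5=1
t18.Δ0 s4=0 s3=1 s2=1 s1=1 clk=0 s0=0 s5=1
t18.Δ1 s4=0 s3=1 s2=1 s1=1 clk=1 s0=0 s5=1
t18.Δ2 s4=0 s3=0 s2=1 s1=1 clk=1 s0=0 s5=1
t18.Δ3 s4=1 s3=0 s2=1 s1=0 clk=1 s0=1 s5=1
t18.Δ4 s4=1 s3=0 s2=1 s1=1 clk=1 s0=1 s5=1
t19.Δ0 s4=1 s3=0 s2=1 s1=1 clk=1 s0=1 s5=1
t19.Δ1 s4=1 s3=0 s2=1 s1=1 clk=0 s0=1 s5=1

0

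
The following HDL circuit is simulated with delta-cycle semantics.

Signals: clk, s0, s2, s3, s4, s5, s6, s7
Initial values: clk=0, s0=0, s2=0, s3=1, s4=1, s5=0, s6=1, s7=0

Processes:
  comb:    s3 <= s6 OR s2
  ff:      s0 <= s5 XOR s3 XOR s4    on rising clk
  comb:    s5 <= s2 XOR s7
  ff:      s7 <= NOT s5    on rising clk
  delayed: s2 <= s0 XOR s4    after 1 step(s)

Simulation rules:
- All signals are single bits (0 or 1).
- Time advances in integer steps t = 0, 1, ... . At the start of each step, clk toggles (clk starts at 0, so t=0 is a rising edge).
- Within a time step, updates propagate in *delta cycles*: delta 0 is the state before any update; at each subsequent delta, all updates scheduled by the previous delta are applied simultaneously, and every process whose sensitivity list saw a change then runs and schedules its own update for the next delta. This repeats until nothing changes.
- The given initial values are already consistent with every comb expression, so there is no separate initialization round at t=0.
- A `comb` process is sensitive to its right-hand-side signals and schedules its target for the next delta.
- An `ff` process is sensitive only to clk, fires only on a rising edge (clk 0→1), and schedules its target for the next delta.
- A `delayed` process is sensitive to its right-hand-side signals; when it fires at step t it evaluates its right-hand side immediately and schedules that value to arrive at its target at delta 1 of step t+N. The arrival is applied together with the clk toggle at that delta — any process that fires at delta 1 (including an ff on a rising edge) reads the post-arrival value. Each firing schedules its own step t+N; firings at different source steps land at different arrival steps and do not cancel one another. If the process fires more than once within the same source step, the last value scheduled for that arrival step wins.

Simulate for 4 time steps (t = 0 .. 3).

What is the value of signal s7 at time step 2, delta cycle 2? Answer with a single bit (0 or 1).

[bits: s7,s5,s4,s6,s0,clk,s3,s2]
t=0: Δ0=00110010 Δ1=00110110 Δ2=10110110 Δ3=11110110 | 3Δ
t=1: Δ0=11110110 Δ1=11110010 | 1Δ
t=2: Δ0=11110010 Δ1=11110110 Δ2=01111110 Δ3=00111110 | 3Δ
t=3: Δ0=00111110 Δ1=00111010 | 1Δ

0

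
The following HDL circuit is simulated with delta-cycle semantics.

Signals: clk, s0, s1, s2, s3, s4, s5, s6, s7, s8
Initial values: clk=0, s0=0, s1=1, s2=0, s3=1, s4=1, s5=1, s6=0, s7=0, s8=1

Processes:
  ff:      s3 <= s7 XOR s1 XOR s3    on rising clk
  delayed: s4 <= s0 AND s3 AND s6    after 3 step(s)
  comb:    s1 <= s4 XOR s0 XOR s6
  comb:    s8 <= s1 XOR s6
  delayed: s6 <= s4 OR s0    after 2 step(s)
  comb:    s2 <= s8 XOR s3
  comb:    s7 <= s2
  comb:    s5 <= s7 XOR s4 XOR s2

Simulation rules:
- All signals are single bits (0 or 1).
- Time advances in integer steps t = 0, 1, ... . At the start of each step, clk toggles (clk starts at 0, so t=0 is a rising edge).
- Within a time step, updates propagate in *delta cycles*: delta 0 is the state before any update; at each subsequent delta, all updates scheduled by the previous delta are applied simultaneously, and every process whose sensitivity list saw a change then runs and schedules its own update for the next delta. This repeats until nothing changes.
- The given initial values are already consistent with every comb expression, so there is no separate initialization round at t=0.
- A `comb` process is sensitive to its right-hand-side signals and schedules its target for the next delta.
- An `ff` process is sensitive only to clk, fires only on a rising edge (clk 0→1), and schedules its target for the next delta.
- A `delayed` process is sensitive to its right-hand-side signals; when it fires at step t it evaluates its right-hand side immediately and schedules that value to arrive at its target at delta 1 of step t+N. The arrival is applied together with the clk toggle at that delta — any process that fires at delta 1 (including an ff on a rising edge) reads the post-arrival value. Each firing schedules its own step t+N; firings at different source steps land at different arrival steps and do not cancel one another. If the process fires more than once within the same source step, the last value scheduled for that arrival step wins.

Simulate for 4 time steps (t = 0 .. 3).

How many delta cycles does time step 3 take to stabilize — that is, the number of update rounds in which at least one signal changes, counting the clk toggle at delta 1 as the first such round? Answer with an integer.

6

t=0 Δ0: s1=1 s8=1 s3=1 s4=1 s6=0 s2=0 s5=1 s0=0 s7=0 clk=0
  Δ1: clk:0→1
  Δ2: s3:1→0
  Δ3: s2:0→1
  Δ4: s5:1→0, s7:0→1
  Δ5: s5:0→1
  (5Δ to stable)
t=1 Δ0: s1=1 s8=1 s3=0 s4=1 s6=0 s2=1 s5=1 s0=0 s7=1 clk=1
  Δ1: clk:1→0
  (1Δ to stable)
t=2 Δ0: s1=1 s8=1 s3=0 s4=1 s6=0 s2=1 s5=1 s0=0 s7=1 clk=0
  Δ1: clk:0→1
  (1Δ to stable)
t=3 Δ0: s1=1 s8=1 s3=0 s4=1 s6=0 s2=1 s5=1 s0=0 s7=1 clk=1
  Δ1: s4:1→0, clk:1→0
  Δ2: s1:1→0, s5:1→0
  Δ3: s8:1→0
  Δ4: s2:1→0
  Δ5: s5:0→1, s7:1→0
  Δ6: s5:1→0
  (6Δ to stable)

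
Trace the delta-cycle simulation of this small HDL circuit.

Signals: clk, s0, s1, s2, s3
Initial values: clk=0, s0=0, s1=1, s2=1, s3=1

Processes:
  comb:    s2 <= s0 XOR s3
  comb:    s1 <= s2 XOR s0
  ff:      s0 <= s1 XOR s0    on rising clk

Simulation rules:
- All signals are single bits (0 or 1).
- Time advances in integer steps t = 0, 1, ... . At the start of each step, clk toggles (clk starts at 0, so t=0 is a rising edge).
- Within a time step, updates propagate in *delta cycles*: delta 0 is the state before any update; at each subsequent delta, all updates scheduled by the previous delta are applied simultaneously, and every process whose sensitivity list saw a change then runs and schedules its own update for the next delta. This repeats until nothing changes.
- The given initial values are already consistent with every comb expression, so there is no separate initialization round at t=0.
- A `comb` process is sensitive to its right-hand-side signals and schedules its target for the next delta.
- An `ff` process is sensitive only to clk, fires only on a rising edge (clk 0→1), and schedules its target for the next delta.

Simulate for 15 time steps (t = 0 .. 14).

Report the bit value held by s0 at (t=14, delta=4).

0

t0.Δ0 s0=0 s3=1 clk=0 s2=1 s1=1
t0.Δ1 s0=0 s3=1 clk=1 s2=1 s1=1
t0.Δ2 s0=1 s3=1 clk=1 s2=1 s1=1
t0.Δ3 s0=1 s3=1 clk=1 s2=0 s1=0
t0.Δ4 s0=1 s3=1 clk=1 s2=0 s1=1
t1.Δ0 s0=1 s3=1 clk=1 s2=0 s1=1
t1.Δ1 s0=1 s3=1 clk=0 s2=0 s1=1
t2.Δ0 s0=1 s3=1 clk=0 s2=0 s1=1
t2.Δ1 s0=1 s3=1 clk=1 s2=0 s1=1
t2.Δ2 s0=0 s3=1 clk=1 s2=0 s1=1
t2.Δ3 s0=0 s3=1 clk=1 s2=1 s1=0
t2.Δ4 s0=0 s3=1 clk=1 s2=1 s1=1
t3.Δ0 s0=0 s3=1 clk=1 s2=1 s1=1
t3.Δ1 s0=0 s3=1 clk=0 s2=1 s1=1
t4.Δ0 s0=0 s3=1 clk=0 s2=1 s1=1
t4.Δ1 s0=0 s3=1 clk=1 s2=1 s1=1
t4.Δ2 s0=1 s3=1 clk=1 s2=1 s1=1
t4.Δ3 s0=1 s3=1 clk=1 s2=0 s1=0
t4.Δ4 s0=1 s3=1 clk=1 s2=0 s1=1
t5.Δ0 s0=1 s3=1 clk=1 s2=0 s1=1
t5.Δ1 s0=1 s3=1 clk=0 s2=0 s1=1
t6.Δ0 s0=1 s3=1 clk=0 s2=0 s1=1
t6.Δ1 s0=1 s3=1 clk=1 s2=0 s1=1
t6.Δ2 s0=0 s3=1 clk=1 s2=0 s1=1
t6.Δ3 s0=0 s3=1 clk=1 s2=1 s1=0
t6.Δ4 s0=0 s3=1 clk=1 s2=1 s1=1
t7.Δ0 s0=0 s3=1 clk=1 s2=1 s1=1
t7.Δ1 s0=0 s3=1 clk=0 s2=1 s1=1
t8.Δ0 s0=0 s3=1 clk=0 s2=1 s1=1
t8.Δ1 s0=0 s3=1 clk=1 s2=1 s1=1
t8.Δ2 s0=1 s3=1 clk=1 s2=1 s1=1
t8.Δ3 s0=1 s3=1 clk=1 s2=0 s1=0
t8.Δ4 s0=1 s3=1 clk=1 s2=0 s1=1
t9.Δ0 s0=1 s3=1 clk=1 s2=0 s1=1
t9.Δ1 s0=1 s3=1 clk=0 s2=0 s1=1
t10.Δ0 s0=1 s3=1 clk=0 s2=0 s1=1
t10.Δ1 s0=1 s3=1 clk=1 s2=0 s1=1
t10.Δ2 s0=0 s3=1 clk=1 s2=0 s1=1
t10.Δ3 s0=0 s3=1 clk=1 s2=1 s1=0
t10.Δ4 s0=0 s3=1 clk=1 s2=1 s1=1
t11.Δ0 s0=0 s3=1 clk=1 s2=1 s1=1
t11.Δ1 s0=0 s3=1 clk=0 s2=1 s1=1
t12.Δ0 s0=0 s3=1 clk=0 s2=1 s1=1
t12.Δ1 s0=0 s3=1 clk=1 s2=1 s1=1
t12.Δ2 s0=1 s3=1 clk=1 s2=1 s1=1
t12.Δ3 s0=1 s3=1 clk=1 s2=0 s1=0
t12.Δ4 s0=1 s3=1 clk=1 s2=0 s1=1
t13.Δ0 s0=1 s3=1 clk=1 s2=0 s1=1
t13.Δ1 s0=1 s3=1 clk=0 s2=0 s1=1
t14.Δ0 s0=1 s3=1 clk=0 s2=0 s1=1
t14.Δ1 s0=1 s3=1 clk=1 s2=0 s1=1
t14.Δ2 s0=0 s3=1 clk=1 s2=0 s1=1
t14.Δ3 s0=0 s3=1 clk=1 s2=1 s1=0
t14.Δ4 s0=0 s3=1 clk=1 s2=1 s1=1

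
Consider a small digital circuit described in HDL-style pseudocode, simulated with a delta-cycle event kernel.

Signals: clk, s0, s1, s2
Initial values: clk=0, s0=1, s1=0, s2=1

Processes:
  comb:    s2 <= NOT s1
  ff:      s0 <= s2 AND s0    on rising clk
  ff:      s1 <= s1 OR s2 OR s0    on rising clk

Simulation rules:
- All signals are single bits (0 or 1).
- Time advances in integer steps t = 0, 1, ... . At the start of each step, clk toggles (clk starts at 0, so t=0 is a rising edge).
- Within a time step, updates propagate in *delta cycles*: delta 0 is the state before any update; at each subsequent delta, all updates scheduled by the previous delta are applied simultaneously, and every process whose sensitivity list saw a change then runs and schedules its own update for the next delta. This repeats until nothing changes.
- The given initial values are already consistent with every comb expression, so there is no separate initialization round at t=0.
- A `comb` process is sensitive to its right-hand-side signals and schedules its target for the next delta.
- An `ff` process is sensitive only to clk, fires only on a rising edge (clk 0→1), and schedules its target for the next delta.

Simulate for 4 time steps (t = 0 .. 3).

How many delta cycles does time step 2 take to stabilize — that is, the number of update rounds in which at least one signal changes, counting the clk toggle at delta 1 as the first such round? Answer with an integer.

2

t=0 Δ0: clk=0 s2=1 s0=1 s1=0
  Δ1: clk:0→1
  Δ2: s1:0→1
  Δ3: s2:1→0
  (3Δ to stable)
t=1 Δ0: clk=1 s2=0 s0=1 s1=1
  Δ1: clk:1→0
  (1Δ to stable)
t=2 Δ0: clk=0 s2=0 s0=1 s1=1
  Δ1: clk:0→1
  Δ2: s0:1→0
  (2Δ to stable)
t=3 Δ0: clk=1 s2=0 s0=0 s1=1
  Δ1: clk:1→0
  (1Δ to stable)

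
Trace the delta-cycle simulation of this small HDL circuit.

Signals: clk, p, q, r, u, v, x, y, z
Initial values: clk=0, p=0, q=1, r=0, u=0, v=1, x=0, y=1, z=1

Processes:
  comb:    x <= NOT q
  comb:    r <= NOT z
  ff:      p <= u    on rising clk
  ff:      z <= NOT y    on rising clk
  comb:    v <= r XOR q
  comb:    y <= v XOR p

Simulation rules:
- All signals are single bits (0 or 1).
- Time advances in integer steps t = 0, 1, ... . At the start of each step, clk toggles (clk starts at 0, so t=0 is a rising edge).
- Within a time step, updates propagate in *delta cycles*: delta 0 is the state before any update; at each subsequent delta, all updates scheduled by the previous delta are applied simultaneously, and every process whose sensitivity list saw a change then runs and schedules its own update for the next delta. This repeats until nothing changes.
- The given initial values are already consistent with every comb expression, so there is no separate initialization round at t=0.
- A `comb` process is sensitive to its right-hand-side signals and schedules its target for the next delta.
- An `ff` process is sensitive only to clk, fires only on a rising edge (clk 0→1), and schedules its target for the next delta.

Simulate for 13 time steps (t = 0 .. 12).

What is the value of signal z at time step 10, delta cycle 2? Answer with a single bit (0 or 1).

t0.Δ0 u=0 clk=0 r=0 y=1 p=0 v=1 x=0 q=1 z=1
t0.Δ1 u=0 clk=1 r=0 y=1 p=0 v=1 x=0 q=1 z=1
t0.Δ2 u=0 clk=1 r=0 y=1 p=0 v=1 x=0 q=1 z=0
t0.Δ3 u=0 clk=1 r=1 y=1 p=0 v=1 x=0 q=1 z=0
t0.Δ4 u=0 clk=1 r=1 y=1 p=0 v=0 x=0 q=1 z=0
t0.Δ5 u=0 clk=1 r=1 y=0 p=0 v=0 x=0 q=1 z=0
t1.Δ0 u=0 clk=1 r=1 y=0 p=0 v=0 x=0 q=1 z=0
t1.Δ1 u=0 clk=0 r=1 y=0 p=0 v=0 x=0 q=1 z=0
t2.Δ0 u=0 clk=0 r=1 y=0 p=0 v=0 x=0 q=1 z=0
t2.Δ1 u=0 clk=1 r=1 y=0 p=0 v=0 x=0 q=1 z=0
t2.Δ2 u=0 clk=1 r=1 y=0 p=0 v=0 x=0 q=1 z=1
t2.Δ3 u=0 clk=1 r=0 y=0 p=0 v=0 x=0 q=1 z=1
t2.Δ4 u=0 clk=1 r=0 y=0 p=0 v=1 x=0 q=1 z=1
t2.Δ5 u=0 clk=1 r=0 y=1 p=0 v=1 x=0 q=1 z=1
t3.Δ0 u=0 clk=1 r=0 y=1 p=0 v=1 x=0 q=1 z=1
t3.Δ1 u=0 clk=0 r=0 y=1 p=0 v=1 x=0 q=1 z=1
t4.Δ0 u=0 clk=0 r=0 y=1 p=0 v=1 x=0 q=1 z=1
t4.Δ1 u=0 clk=1 r=0 y=1 p=0 v=1 x=0 q=1 z=1
t4.Δ2 u=0 clk=1 r=0 y=1 p=0 v=1 x=0 q=1 z=0
t4.Δ3 u=0 clk=1 r=1 y=1 p=0 v=1 x=0 q=1 z=0
t4.Δ4 u=0 clk=1 r=1 y=1 p=0 v=0 x=0 q=1 z=0
t4.Δ5 u=0 clk=1 r=1 y=0 p=0 v=0 x=0 q=1 z=0
t5.Δ0 u=0 clk=1 r=1 y=0 p=0 v=0 x=0 q=1 z=0
t5.Δ1 u=0 clk=0 r=1 y=0 p=0 v=0 x=0 q=1 z=0
t6.Δ0 u=0 clk=0 r=1 y=0 p=0 v=0 x=0 q=1 z=0
t6.Δ1 u=0 clk=1 r=1 y=0 p=0 v=0 x=0 q=1 z=0
t6.Δ2 u=0 clk=1 r=1 y=0 p=0 v=0 x=0 q=1 z=1
t6.Δ3 u=0 clk=1 r=0 y=0 p=0 v=0 x=0 q=1 z=1
t6.Δ4 u=0 clk=1 r=0 y=0 p=0 v=1 x=0 q=1 z=1
t6.Δ5 u=0 clk=1 r=0 y=1 p=0 v=1 x=0 q=1 z=1
t7.Δ0 u=0 clk=1 r=0 y=1 p=0 v=1 x=0 q=1 z=1
t7.Δ1 u=0 clk=0 r=0 y=1 p=0 v=1 x=0 q=1 z=1
t8.Δ0 u=0 clk=0 r=0 y=1 p=0 v=1 x=0 q=1 z=1
t8.Δ1 u=0 clk=1 r=0 y=1 p=0 v=1 x=0 q=1 z=1
t8.Δ2 u=0 clk=1 r=0 y=1 p=0 v=1 x=0 q=1 z=0
t8.Δ3 u=0 clk=1 r=1 y=1 p=0 v=1 x=0 q=1 z=0
t8.Δ4 u=0 clk=1 r=1 y=1 p=0 v=0 x=0 q=1 z=0
t8.Δ5 u=0 clk=1 r=1 y=0 p=0 v=0 x=0 q=1 z=0
t9.Δ0 u=0 clk=1 r=1 y=0 p=0 v=0 x=0 q=1 z=0
t9.Δ1 u=0 clk=0 r=1 y=0 p=0 v=0 x=0 q=1 z=0
t10.Δ0 u=0 clk=0 r=1 y=0 p=0 v=0 x=0 q=1 z=0
t10.Δ1 u=0 clk=1 r=1 y=0 p=0 v=0 x=0 q=1 z=0
t10.Δ2 u=0 clk=1 r=1 y=0 p=0 v=0 x=0 q=1 z=1
t10.Δ3 u=0 clk=1 r=0 y=0 p=0 v=0 x=0 q=1 z=1
t10.Δ4 u=0 clk=1 r=0 y=0 p=0 v=1 x=0 q=1 z=1
t10.Δ5 u=0 clk=1 r=0 y=1 p=0 v=1 x=0 q=1 z=1
t11.Δ0 u=0 clk=1 r=0 y=1 p=0 v=1 x=0 q=1 z=1
t11.Δ1 u=0 clk=0 r=0 y=1 p=0 v=1 x=0 q=1 z=1
t12.Δ0 u=0 clk=0 r=0 y=1 p=0 v=1 x=0 q=1 z=1
t12.Δ1 u=0 clk=1 r=0 y=1 p=0 v=1 x=0 q=1 z=1
t12.Δ2 u=0 clk=1 r=0 y=1 p=0 v=1 x=0 q=1 z=0
t12.Δ3 u=0 clk=1 r=1 y=1 p=0 v=1 x=0 q=1 z=0
t12.Δ4 u=0 clk=1 r=1 y=1 p=0 v=0 x=0 q=1 z=0
t12.Δ5 u=0 clk=1 r=1 y=0 p=0 v=0 x=0 q=1 z=0

1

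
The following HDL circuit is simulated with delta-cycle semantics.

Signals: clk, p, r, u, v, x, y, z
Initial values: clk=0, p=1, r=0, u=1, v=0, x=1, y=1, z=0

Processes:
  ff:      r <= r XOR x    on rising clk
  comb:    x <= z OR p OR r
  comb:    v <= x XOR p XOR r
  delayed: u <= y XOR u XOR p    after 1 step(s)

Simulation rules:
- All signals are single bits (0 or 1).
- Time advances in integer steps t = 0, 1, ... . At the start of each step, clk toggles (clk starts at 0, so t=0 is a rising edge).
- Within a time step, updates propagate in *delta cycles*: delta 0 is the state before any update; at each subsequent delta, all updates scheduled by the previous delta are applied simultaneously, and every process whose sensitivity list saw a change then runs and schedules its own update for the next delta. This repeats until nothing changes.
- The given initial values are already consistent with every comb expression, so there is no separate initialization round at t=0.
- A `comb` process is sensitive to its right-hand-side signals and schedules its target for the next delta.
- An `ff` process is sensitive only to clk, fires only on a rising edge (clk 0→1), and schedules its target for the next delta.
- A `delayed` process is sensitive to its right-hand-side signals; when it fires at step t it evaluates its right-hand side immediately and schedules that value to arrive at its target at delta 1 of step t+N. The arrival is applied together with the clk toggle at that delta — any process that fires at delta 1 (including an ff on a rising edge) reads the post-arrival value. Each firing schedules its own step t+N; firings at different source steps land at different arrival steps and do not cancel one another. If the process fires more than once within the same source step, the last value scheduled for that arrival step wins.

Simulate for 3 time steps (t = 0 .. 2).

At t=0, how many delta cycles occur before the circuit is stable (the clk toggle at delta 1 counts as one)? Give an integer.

3

t=0 Δ0: z=0 r=0 p=1 v=0 clk=0 u=1 y=1 x=1
  Δ1: clk:0→1
  Δ2: r:0→1
  Δ3: v:0→1
  (3Δ to stable)
t=1 Δ0: z=0 r=1 p=1 v=1 clk=1 u=1 y=1 x=1
  Δ1: clk:1→0
  (1Δ to stable)
t=2 Δ0: z=0 r=1 p=1 v=1 clk=0 u=1 y=1 x=1
  Δ1: clk:0→1
  Δ2: r:1→0
  Δ3: v:1→0
  (3Δ to stable)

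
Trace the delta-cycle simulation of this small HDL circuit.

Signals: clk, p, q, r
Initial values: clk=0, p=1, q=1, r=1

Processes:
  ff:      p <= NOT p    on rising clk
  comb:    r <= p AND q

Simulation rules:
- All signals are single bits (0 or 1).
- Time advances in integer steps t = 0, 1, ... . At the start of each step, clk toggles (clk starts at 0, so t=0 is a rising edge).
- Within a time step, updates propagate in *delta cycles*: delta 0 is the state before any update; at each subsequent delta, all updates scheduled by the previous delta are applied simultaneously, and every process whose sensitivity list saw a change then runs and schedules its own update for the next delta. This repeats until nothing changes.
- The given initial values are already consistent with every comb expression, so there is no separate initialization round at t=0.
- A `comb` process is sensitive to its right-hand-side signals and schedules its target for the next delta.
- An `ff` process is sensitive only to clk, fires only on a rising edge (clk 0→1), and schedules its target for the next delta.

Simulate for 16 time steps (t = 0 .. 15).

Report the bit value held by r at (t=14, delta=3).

[bits: p,clk,q,r]
t=0: Δ0=1011 Δ1=1111 Δ2=0111 Δ3=0110 | 3Δ
t=1: Δ0=0110 Δ1=0010 | 1Δ
t=2: Δ0=0010 Δ1=0110 Δ2=1110 Δ3=1111 | 3Δ
t=3: Δ0=1111 Δ1=1011 | 1Δ
t=4: Δ0=1011 Δ1=1111 Δ2=0111 Δ3=0110 | 3Δ
t=5: Δ0=0110 Δ1=0010 | 1Δ
t=6: Δ0=0010 Δ1=0110 Δ2=1110 Δ3=1111 | 3Δ
t=7: Δ0=1111 Δ1=1011 | 1Δ
t=8: Δ0=1011 Δ1=1111 Δ2=0111 Δ3=0110 | 3Δ
t=9: Δ0=0110 Δ1=0010 | 1Δ
t=10: Δ0=0010 Δ1=0110 Δ2=1110 Δ3=1111 | 3Δ
t=11: Δ0=1111 Δ1=1011 | 1Δ
t=12: Δ0=1011 Δ1=1111 Δ2=0111 Δ3=0110 | 3Δ
t=13: Δ0=0110 Δ1=0010 | 1Δ
t=14: Δ0=0010 Δ1=0110 Δ2=1110 Δ3=1111 | 3Δ
t=15: Δ0=1111 Δ1=1011 | 1Δ

1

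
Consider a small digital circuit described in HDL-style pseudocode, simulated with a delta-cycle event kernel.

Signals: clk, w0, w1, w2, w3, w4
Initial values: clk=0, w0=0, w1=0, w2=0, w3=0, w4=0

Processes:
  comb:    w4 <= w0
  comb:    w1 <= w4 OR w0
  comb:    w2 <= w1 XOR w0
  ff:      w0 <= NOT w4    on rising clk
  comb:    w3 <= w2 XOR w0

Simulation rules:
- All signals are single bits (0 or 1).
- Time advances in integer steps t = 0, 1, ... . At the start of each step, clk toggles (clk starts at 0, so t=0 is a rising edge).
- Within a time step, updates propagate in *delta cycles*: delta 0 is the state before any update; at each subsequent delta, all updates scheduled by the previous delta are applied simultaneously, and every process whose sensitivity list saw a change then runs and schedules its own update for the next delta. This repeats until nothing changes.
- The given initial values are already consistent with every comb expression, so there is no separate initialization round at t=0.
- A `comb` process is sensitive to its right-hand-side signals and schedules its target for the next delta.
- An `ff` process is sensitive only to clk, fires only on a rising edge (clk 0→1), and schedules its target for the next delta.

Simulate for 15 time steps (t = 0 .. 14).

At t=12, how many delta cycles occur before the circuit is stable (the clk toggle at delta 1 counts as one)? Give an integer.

5

t0.Δ0 w2=0 clk=0 w4=0 w3=0 w0=0 w1=0
t0.Δ1 w2=0 clk=1 w4=0 w3=0 w0=0 w1=0
t0.Δ2 w2=0 clk=1 w4=0 w3=0 w0=1 w1=0
t0.Δ3 w2=1 clk=1 w4=1 w3=1 w0=1 w1=1
t0.Δ4 w2=0 clk=1 w4=1 w3=0 w0=1 w1=1
t0.Δ5 w2=0 clk=1 w4=1 w3=1 w0=1 w1=1
t1.Δ0 w2=0 clk=1 w4=1 w3=1 w0=1 w1=1
t1.Δ1 w2=0 clk=0 w4=1 w3=1 w0=1 w1=1
t2.Δ0 w2=0 clk=0 w4=1 w3=1 w0=1 w1=1
t2.Δ1 w2=0 clk=1 w4=1 w3=1 w0=1 w1=1
t2.Δ2 w2=0 clk=1 w4=1 w3=1 w0=0 w1=1
t2.Δ3 w2=1 clk=1 w4=0 w3=0 w0=0 w1=1
t2.Δ4 w2=1 clk=1 w4=0 w3=1 w0=0 w1=0
t2.Δ5 w2=0 clk=1 w4=0 w3=1 w0=0 w1=0
t2.Δ6 w2=0 clk=1 w4=0 w3=0 w0=0 w1=0
t3.Δ0 w2=0 clk=1 w4=0 w3=0 w0=0 w1=0
t3.Δ1 w2=0 clk=0 w4=0 w3=0 w0=0 w1=0
t4.Δ0 w2=0 clk=0 w4=0 w3=0 w0=0 w1=0
t4.Δ1 w2=0 clk=1 w4=0 w3=0 w0=0 w1=0
t4.Δ2 w2=0 clk=1 w4=0 w3=0 w0=1 w1=0
t4.Δ3 w2=1 clk=1 w4=1 w3=1 w0=1 w1=1
t4.Δ4 w2=0 clk=1 w4=1 w3=0 w0=1 w1=1
t4.Δ5 w2=0 clk=1 w4=1 w3=1 w0=1 w1=1
t5.Δ0 w2=0 clk=1 w4=1 w3=1 w0=1 w1=1
t5.Δ1 w2=0 clk=0 w4=1 w3=1 w0=1 w1=1
t6.Δ0 w2=0 clk=0 w4=1 w3=1 w0=1 w1=1
t6.Δ1 w2=0 clk=1 w4=1 w3=1 w0=1 w1=1
t6.Δ2 w2=0 clk=1 w4=1 w3=1 w0=0 w1=1
t6.Δ3 w2=1 clk=1 w4=0 w3=0 w0=0 w1=1
t6.Δ4 w2=1 clk=1 w4=0 w3=1 w0=0 w1=0
t6.Δ5 w2=0 clk=1 w4=0 w3=1 w0=0 w1=0
t6.Δ6 w2=0 clk=1 w4=0 w3=0 w0=0 w1=0
t7.Δ0 w2=0 clk=1 w4=0 w3=0 w0=0 w1=0
t7.Δ1 w2=0 clk=0 w4=0 w3=0 w0=0 w1=0
t8.Δ0 w2=0 clk=0 w4=0 w3=0 w0=0 w1=0
t8.Δ1 w2=0 clk=1 w4=0 w3=0 w0=0 w1=0
t8.Δ2 w2=0 clk=1 w4=0 w3=0 w0=1 w1=0
t8.Δ3 w2=1 clk=1 w4=1 w3=1 w0=1 w1=1
t8.Δ4 w2=0 clk=1 w4=1 w3=0 w0=1 w1=1
t8.Δ5 w2=0 clk=1 w4=1 w3=1 w0=1 w1=1
t9.Δ0 w2=0 clk=1 w4=1 w3=1 w0=1 w1=1
t9.Δ1 w2=0 clk=0 w4=1 w3=1 w0=1 w1=1
t10.Δ0 w2=0 clk=0 w4=1 w3=1 w0=1 w1=1
t10.Δ1 w2=0 clk=1 w4=1 w3=1 w0=1 w1=1
t10.Δ2 w2=0 clk=1 w4=1 w3=1 w0=0 w1=1
t10.Δ3 w2=1 clk=1 w4=0 w3=0 w0=0 w1=1
t10.Δ4 w2=1 clk=1 w4=0 w3=1 w0=0 w1=0
t10.Δ5 w2=0 clk=1 w4=0 w3=1 w0=0 w1=0
t10.Δ6 w2=0 clk=1 w4=0 w3=0 w0=0 w1=0
t11.Δ0 w2=0 clk=1 w4=0 w3=0 w0=0 w1=0
t11.Δ1 w2=0 clk=0 w4=0 w3=0 w0=0 w1=0
t12.Δ0 w2=0 clk=0 w4=0 w3=0 w0=0 w1=0
t12.Δ1 w2=0 clk=1 w4=0 w3=0 w0=0 w1=0
t12.Δ2 w2=0 clk=1 w4=0 w3=0 w0=1 w1=0
t12.Δ3 w2=1 clk=1 w4=1 w3=1 w0=1 w1=1
t12.Δ4 w2=0 clk=1 w4=1 w3=0 w0=1 w1=1
t12.Δ5 w2=0 clk=1 w4=1 w3=1 w0=1 w1=1
t13.Δ0 w2=0 clk=1 w4=1 w3=1 w0=1 w1=1
t13.Δ1 w2=0 clk=0 w4=1 w3=1 w0=1 w1=1
t14.Δ0 w2=0 clk=0 w4=1 w3=1 w0=1 w1=1
t14.Δ1 w2=0 clk=1 w4=1 w3=1 w0=1 w1=1
t14.Δ2 w2=0 clk=1 w4=1 w3=1 w0=0 w1=1
t14.Δ3 w2=1 clk=1 w4=0 w3=0 w0=0 w1=1
t14.Δ4 w2=1 clk=1 w4=0 w3=1 w0=0 w1=0
t14.Δ5 w2=0 clk=1 w4=0 w3=1 w0=0 w1=0
t14.Δ6 w2=0 clk=1 w4=0 w3=0 w0=0 w1=0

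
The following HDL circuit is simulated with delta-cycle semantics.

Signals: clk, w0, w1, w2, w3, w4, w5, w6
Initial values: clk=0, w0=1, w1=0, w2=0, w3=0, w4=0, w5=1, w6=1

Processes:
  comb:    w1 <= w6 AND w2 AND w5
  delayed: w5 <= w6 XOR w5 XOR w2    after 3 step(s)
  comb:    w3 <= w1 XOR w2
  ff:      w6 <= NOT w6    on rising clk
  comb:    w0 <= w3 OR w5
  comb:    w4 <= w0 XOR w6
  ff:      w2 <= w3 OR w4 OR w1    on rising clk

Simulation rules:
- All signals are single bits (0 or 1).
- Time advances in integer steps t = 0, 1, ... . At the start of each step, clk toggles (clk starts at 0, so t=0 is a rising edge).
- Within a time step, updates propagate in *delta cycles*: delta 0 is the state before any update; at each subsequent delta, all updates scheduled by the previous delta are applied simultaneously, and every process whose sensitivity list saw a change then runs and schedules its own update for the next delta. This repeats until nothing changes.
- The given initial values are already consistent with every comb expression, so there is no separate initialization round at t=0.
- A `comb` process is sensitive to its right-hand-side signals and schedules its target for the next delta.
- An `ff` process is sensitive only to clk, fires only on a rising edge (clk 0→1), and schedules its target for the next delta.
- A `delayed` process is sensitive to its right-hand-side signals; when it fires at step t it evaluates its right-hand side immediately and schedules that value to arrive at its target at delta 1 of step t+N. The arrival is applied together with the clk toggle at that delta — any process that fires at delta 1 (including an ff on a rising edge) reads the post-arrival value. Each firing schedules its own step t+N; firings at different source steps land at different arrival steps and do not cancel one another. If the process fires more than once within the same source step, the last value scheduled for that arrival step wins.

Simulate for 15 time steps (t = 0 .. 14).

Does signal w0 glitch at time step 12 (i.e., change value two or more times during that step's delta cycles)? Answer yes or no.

yes

t0.Δ0 w2=0 w0=1 w3=0 w4=0 w1=0 clk=0 w6=1 w5=1
t0.Δ1 w2=0 w0=1 w3=0 w4=0 w1=0 clk=1 w6=1 w5=1
t0.Δ2 w2=0 w0=1 w3=0 w4=0 w1=0 clk=1 w6=0 w5=1
t0.Δ3 w2=0 w0=1 w3=0 w4=1 w1=0 clk=1 w6=0 w5=1
t1.Δ0 w2=0 w0=1 w3=0 w4=1 w1=0 clk=1 w6=0 w5=1
t1.Δ1 w2=0 w0=1 w3=0 w4=1 w1=0 clk=0 w6=0 w5=1
t2.Δ0 w2=0 w0=1 w3=0 w4=1 w1=0 clk=0 w6=0 w5=1
t2.Δ1 w2=0 w0=1 w3=0 w4=1 w1=0 clk=1 w6=0 w5=1
t2.Δ2 w2=1 w0=1 w3=0 w4=1 w1=0 clk=1 w6=1 w5=1
t2.Δ3 w2=1 w0=1 w3=1 w4=0 w1=1 clk=1 w6=1 w5=1
t2.Δ4 w2=1 w0=1 w3=0 w4=0 w1=1 clk=1 w6=1 w5=1
t3.Δ0 w2=1 w0=1 w3=0 w4=0 w1=1 clk=1 w6=1 w5=1
t3.Δ1 w2=1 w0=1 w3=0 w4=0 w1=1 clk=0 w6=1 w5=1
t4.Δ0 w2=1 w0=1 w3=0 w4=0 w1=1 clk=0 w6=1 w5=1
t4.Δ1 w2=1 w0=1 w3=0 w4=0 w1=1 clk=1 w6=1 w5=1
t4.Δ2 w2=1 w0=1 w3=0 w4=0 w1=1 clk=1 w6=0 w5=1
t4.Δ3 w2=1 w0=1 w3=0 w4=1 w1=0 clk=1 w6=0 w5=1
t4.Δ4 w2=1 w0=1 w3=1 w4=1 w1=0 clk=1 w6=0 w5=1
t5.Δ0 w2=1 w0=1 w3=1 w4=1 w1=0 clk=1 w6=0 w5=1
t5.Δ1 w2=1 w0=1 w3=1 w4=1 w1=0 clk=0 w6=0 w5=1
t6.Δ0 w2=1 w0=1 w3=1 w4=1 w1=0 clk=0 w6=0 w5=1
t6.Δ1 w2=1 w0=1 w3=1 w4=1 w1=0 clk=1 w6=0 w5=1
t6.Δ2 w2=1 w0=1 w3=1 w4=1 w1=0 clk=1 w6=1 w5=1
t6.Δ3 w2=1 w0=1 w3=1 w4=0 w1=1 clk=1 w6=1 w5=1
t6.Δ4 w2=1 w0=1 w3=0 w4=0 w1=1 clk=1 w6=1 w5=1
t7.Δ0 w2=1 w0=1 w3=0 w4=0 w1=1 clk=1 w6=1 w5=1
t7.Δ1 w2=1 w0=1 w3=0 w4=0 w1=1 clk=0 w6=1 w5=0
t7.Δ2 w2=1 w0=0 w3=0 w4=0 w1=0 clk=0 w6=1 w5=0
t7.Δ3 w2=1 w0=0 w3=1 w4=1 w1=0 clk=0 w6=1 w5=0
t7.Δ4 w2=1 w0=1 w3=1 w4=1 w1=0 clk=0 w6=1 w5=0
t7.Δ5 w2=1 w0=1 w3=1 w4=0 w1=0 clk=0 w6=1 w5=0
t8.Δ0 w2=1 w0=1 w3=1 w4=0 w1=0 clk=0 w6=1 w5=0
t8.Δ1 w2=1 w0=1 w3=1 w4=0 w1=0 clk=1 w6=1 w5=0
t8.Δ2 w2=1 w0=1 w3=1 w4=0 w1=0 clk=1 w6=0 w5=0
t8.Δ3 w2=1 w0=1 w3=1 w4=1 w1=0 clk=1 w6=0 w5=0
t9.Δ0 w2=1 w0=1 w3=1 w4=1 w1=0 clk=1 w6=0 w5=0
t9.Δ1 w2=1 w0=1 w3=1 w4=1 w1=0 clk=0 w6=0 w5=1
t10.Δ0 w2=1 w0=1 w3=1 w4=1 w1=0 clk=0 w6=0 w5=1
t10.Δ1 w2=1 w0=1 w3=1 w4=1 w1=0 clk=1 w6=0 w5=0
t10.Δ2 w2=1 w0=1 w3=1 w4=1 w1=0 clk=1 w6=1 w5=0
t10.Δ3 w2=1 w0=1 w3=1 w4=0 w1=0 clk=1 w6=1 w5=0
t11.Δ0 w2=1 w0=1 w3=1 w4=0 w1=0 clk=1 w6=1 w5=0
t11.Δ1 w2=1 w0=1 w3=1 w4=0 w1=0 clk=0 w6=1 w5=1
t11.Δ2 w2=1 w0=1 w3=1 w4=0 w1=1 clk=0 w6=1 w5=1
t11.Δ3 w2=1 w0=1 w3=0 w4=0 w1=1 clk=0 w6=1 w5=1
t12.Δ0 w2=1 w0=1 w3=0 w4=0 w1=1 clk=0 w6=1 w5=1
t12.Δ1 w2=1 w0=1 w3=0 w4=0 w1=1 clk=1 w6=1 w5=0
t12.Δ2 w2=1 w0=0 w3=0 w4=0 w1=0 clk=1 w6=0 w5=0
t12.Δ3 w2=1 w0=0 w3=1 w4=0 w1=0 clk=1 w6=0 w5=0
t12.Δ4 w2=1 w0=1 w3=1 w4=0 w1=0 clk=1 w6=0 w5=0
t12.Δ5 w2=1 w0=1 w3=1 w4=1 w1=0 clk=1 w6=0 w5=0
t13.Δ0 w2=1 w0=1 w3=1 w4=1 w1=0 clk=1 w6=0 w5=0
t13.Δ1 w2=1 w0=1 w3=1 w4=1 w1=0 clk=0 w6=0 w5=0
t14.Δ0 w2=1 w0=1 w3=1 w4=1 w1=0 clk=0 w6=0 w5=0
t14.Δ1 w2=1 w0=1 w3=1 w4=1 w1=0 clk=1 w6=0 w5=1
t14.Δ2 w2=1 w0=1 w3=1 w4=1 w1=0 clk=1 w6=1 w5=1
t14.Δ3 w2=1 w0=1 w3=1 w4=0 w1=1 clk=1 w6=1 w5=1
t14.Δ4 w2=1 w0=1 w3=0 w4=0 w1=1 clk=1 w6=1 w5=1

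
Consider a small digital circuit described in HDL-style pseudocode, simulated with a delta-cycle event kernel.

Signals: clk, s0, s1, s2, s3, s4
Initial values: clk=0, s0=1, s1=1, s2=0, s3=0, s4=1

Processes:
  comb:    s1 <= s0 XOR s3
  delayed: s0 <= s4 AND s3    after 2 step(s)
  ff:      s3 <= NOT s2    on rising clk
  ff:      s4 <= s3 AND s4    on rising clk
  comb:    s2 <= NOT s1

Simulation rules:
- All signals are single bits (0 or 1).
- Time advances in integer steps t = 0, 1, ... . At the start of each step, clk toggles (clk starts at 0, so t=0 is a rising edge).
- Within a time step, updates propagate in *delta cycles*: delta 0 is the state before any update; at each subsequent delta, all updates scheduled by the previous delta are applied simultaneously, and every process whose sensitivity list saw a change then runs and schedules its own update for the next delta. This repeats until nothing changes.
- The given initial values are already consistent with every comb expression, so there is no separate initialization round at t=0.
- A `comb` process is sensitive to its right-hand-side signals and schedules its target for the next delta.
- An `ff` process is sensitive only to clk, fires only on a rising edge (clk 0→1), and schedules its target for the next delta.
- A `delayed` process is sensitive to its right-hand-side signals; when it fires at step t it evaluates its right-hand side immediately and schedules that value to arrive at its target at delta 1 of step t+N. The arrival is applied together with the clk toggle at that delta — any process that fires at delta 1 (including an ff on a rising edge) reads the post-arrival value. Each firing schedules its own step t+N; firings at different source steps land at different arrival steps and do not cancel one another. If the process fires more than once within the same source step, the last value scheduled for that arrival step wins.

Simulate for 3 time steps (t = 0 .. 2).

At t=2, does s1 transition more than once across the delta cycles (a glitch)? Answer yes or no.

t0.Δ0 s3=0 s1=1 s2=0 s4=1 clk=0 s0=1
t0.Δ1 s3=0 s1=1 s2=0 s4=1 clk=1 s0=1
t0.Δ2 s3=1 s1=1 s2=0 s4=0 clk=1 s0=1
t0.Δ3 s3=1 s1=0 s2=0 s4=0 clk=1 s0=1
t0.Δ4 s3=1 s1=0 s2=1 s4=0 clk=1 s0=1
t1.Δ0 s3=1 s1=0 s2=1 s4=0 clk=1 s0=1
t1.Δ1 s3=1 s1=0 s2=1 s4=0 clk=0 s0=1
t2.Δ0 s3=1 s1=0 s2=1 s4=0 clk=0 s0=1
t2.Δ1 s3=1 s1=0 s2=1 s4=0 clk=1 s0=0
t2.Δ2 s3=0 s1=1 s2=1 s4=0 clk=1 s0=0
t2.Δ3 s3=0 s1=0 s2=0 s4=0 clk=1 s0=0
t2.Δ4 s3=0 s1=0 s2=1 s4=0 clk=1 s0=0

yes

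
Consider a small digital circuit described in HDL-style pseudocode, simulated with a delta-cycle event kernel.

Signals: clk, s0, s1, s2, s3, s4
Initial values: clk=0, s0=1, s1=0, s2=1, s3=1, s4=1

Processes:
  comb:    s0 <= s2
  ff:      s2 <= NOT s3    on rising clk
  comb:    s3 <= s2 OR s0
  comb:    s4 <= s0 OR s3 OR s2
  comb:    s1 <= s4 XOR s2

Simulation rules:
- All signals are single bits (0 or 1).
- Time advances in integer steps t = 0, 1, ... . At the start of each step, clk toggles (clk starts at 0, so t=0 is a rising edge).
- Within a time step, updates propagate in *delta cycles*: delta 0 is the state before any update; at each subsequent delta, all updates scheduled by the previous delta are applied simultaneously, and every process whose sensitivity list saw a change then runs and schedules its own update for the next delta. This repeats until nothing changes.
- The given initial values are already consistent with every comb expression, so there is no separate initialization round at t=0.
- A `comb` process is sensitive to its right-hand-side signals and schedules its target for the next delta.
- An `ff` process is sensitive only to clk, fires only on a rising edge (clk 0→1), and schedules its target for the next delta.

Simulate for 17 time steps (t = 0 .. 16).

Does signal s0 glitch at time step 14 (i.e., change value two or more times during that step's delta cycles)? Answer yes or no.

t0.Δ0 s1=0 s0=1 clk=0 s2=1 s3=1 s4=1
t0.Δ1 s1=0 s0=1 clk=1 s2=1 s3=1 s4=1
t0.Δ2 s1=0 s0=1 clk=1 s2=0 s3=1 s4=1
t0.Δ3 s1=1 s0=0 clk=1 s2=0 s3=1 s4=1
t0.Δ4 s1=1 s0=0 clk=1 s2=0 s3=0 s4=1
t0.Δ5 s1=1 s0=0 clk=1 s2=0 s3=0 s4=0
t0.Δ6 s1=0 s0=0 clk=1 s2=0 s3=0 s4=0
t1.Δ0 s1=0 s0=0 clk=1 s2=0 s3=0 s4=0
t1.Δ1 s1=0 s0=0 clk=0 s2=0 s3=0 s4=0
t2.Δ0 s1=0 s0=0 clk=0 s2=0 s3=0 s4=0
t2.Δ1 s1=0 s0=0 clk=1 s2=0 s3=0 s4=0
t2.Δ2 s1=0 s0=0 clk=1 s2=1 s3=0 s4=0
t2.Δ3 s1=1 s0=1 clk=1 s2=1 s3=1 s4=1
t2.Δ4 s1=0 s0=1 clk=1 s2=1 s3=1 s4=1
t3.Δ0 s1=0 s0=1 clk=1 s2=1 s3=1 s4=1
t3.Δ1 s1=0 s0=1 clk=0 s2=1 s3=1 s4=1
t4.Δ0 s1=0 s0=1 clk=0 s2=1 s3=1 s4=1
t4.Δ1 s1=0 s0=1 clk=1 s2=1 s3=1 s4=1
t4.Δ2 s1=0 s0=1 clk=1 s2=0 s3=1 s4=1
t4.Δ3 s1=1 s0=0 clk=1 s2=0 s3=1 s4=1
t4.Δ4 s1=1 s0=0 clk=1 s2=0 s3=0 s4=1
t4.Δ5 s1=1 s0=0 clk=1 s2=0 s3=0 s4=0
t4.Δ6 s1=0 s0=0 clk=1 s2=0 s3=0 s4=0
t5.Δ0 s1=0 s0=0 clk=1 s2=0 s3=0 s4=0
t5.Δ1 s1=0 s0=0 clk=0 s2=0 s3=0 s4=0
t6.Δ0 s1=0 s0=0 clk=0 s2=0 s3=0 s4=0
t6.Δ1 s1=0 s0=0 clk=1 s2=0 s3=0 s4=0
t6.Δ2 s1=0 s0=0 clk=1 s2=1 s3=0 s4=0
t6.Δ3 s1=1 s0=1 clk=1 s2=1 s3=1 s4=1
t6.Δ4 s1=0 s0=1 clk=1 s2=1 s3=1 s4=1
t7.Δ0 s1=0 s0=1 clk=1 s2=1 s3=1 s4=1
t7.Δ1 s1=0 s0=1 clk=0 s2=1 s3=1 s4=1
t8.Δ0 s1=0 s0=1 clk=0 s2=1 s3=1 s4=1
t8.Δ1 s1=0 s0=1 clk=1 s2=1 s3=1 s4=1
t8.Δ2 s1=0 s0=1 clk=1 s2=0 s3=1 s4=1
t8.Δ3 s1=1 s0=0 clk=1 s2=0 s3=1 s4=1
t8.Δ4 s1=1 s0=0 clk=1 s2=0 s3=0 s4=1
t8.Δ5 s1=1 s0=0 clk=1 s2=0 s3=0 s4=0
t8.Δ6 s1=0 s0=0 clk=1 s2=0 s3=0 s4=0
t9.Δ0 s1=0 s0=0 clk=1 s2=0 s3=0 s4=0
t9.Δ1 s1=0 s0=0 clk=0 s2=0 s3=0 s4=0
t10.Δ0 s1=0 s0=0 clk=0 s2=0 s3=0 s4=0
t10.Δ1 s1=0 s0=0 clk=1 s2=0 s3=0 s4=0
t10.Δ2 s1=0 s0=0 clk=1 s2=1 s3=0 s4=0
t10.Δ3 s1=1 s0=1 clk=1 s2=1 s3=1 s4=1
t10.Δ4 s1=0 s0=1 clk=1 s2=1 s3=1 s4=1
t11.Δ0 s1=0 s0=1 clk=1 s2=1 s3=1 s4=1
t11.Δ1 s1=0 s0=1 clk=0 s2=1 s3=1 s4=1
t12.Δ0 s1=0 s0=1 clk=0 s2=1 s3=1 s4=1
t12.Δ1 s1=0 s0=1 clk=1 s2=1 s3=1 s4=1
t12.Δ2 s1=0 s0=1 clk=1 s2=0 s3=1 s4=1
t12.Δ3 s1=1 s0=0 clk=1 s2=0 s3=1 s4=1
t12.Δ4 s1=1 s0=0 clk=1 s2=0 s3=0 s4=1
t12.Δ5 s1=1 s0=0 clk=1 s2=0 s3=0 s4=0
t12.Δ6 s1=0 s0=0 clk=1 s2=0 s3=0 s4=0
t13.Δ0 s1=0 s0=0 clk=1 s2=0 s3=0 s4=0
t13.Δ1 s1=0 s0=0 clk=0 s2=0 s3=0 s4=0
t14.Δ0 s1=0 s0=0 clk=0 s2=0 s3=0 s4=0
t14.Δ1 s1=0 s0=0 clk=1 s2=0 s3=0 s4=0
t14.Δ2 s1=0 s0=0 clk=1 s2=1 s3=0 s4=0
t14.Δ3 s1=1 s0=1 clk=1 s2=1 s3=1 s4=1
t14.Δ4 s1=0 s0=1 clk=1 s2=1 s3=1 s4=1
t15.Δ0 s1=0 s0=1 clk=1 s2=1 s3=1 s4=1
t15.Δ1 s1=0 s0=1 clk=0 s2=1 s3=1 s4=1
t16.Δ0 s1=0 s0=1 clk=0 s2=1 s3=1 s4=1
t16.Δ1 s1=0 s0=1 clk=1 s2=1 s3=1 s4=1
t16.Δ2 s1=0 s0=1 clk=1 s2=0 s3=1 s4=1
t16.Δ3 s1=1 s0=0 clk=1 s2=0 s3=1 s4=1
t16.Δ4 s1=1 s0=0 clk=1 s2=0 s3=0 s4=1
t16.Δ5 s1=1 s0=0 clk=1 s2=0 s3=0 s4=0
t16.Δ6 s1=0 s0=0 clk=1 s2=0 s3=0 s4=0

no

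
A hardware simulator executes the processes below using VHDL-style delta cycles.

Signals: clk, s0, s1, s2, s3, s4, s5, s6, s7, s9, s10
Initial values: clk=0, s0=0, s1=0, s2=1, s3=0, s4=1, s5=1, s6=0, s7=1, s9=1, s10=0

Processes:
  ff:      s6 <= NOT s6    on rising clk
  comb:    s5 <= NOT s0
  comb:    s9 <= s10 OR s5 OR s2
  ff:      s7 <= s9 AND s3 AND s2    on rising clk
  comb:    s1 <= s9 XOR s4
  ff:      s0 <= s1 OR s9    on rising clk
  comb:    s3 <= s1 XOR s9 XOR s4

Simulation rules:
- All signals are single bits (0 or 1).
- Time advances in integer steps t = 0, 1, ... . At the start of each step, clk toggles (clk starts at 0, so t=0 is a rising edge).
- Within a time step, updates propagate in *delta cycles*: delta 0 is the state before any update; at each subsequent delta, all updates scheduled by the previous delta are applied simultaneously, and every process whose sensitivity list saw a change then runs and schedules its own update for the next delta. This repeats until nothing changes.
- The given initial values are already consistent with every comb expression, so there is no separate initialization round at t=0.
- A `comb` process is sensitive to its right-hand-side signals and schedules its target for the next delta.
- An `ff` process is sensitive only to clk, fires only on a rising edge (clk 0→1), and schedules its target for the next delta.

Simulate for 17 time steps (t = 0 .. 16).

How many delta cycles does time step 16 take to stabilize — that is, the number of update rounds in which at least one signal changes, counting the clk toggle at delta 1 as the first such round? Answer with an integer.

[bits: s1,s5,s6,s0,s4,s7,clk,s9,s10,s3,s2]
t=0: Δ0=01001101001 Δ1=01001111001 Δ2=01111011001 Δ3=00111011001 | 3Δ
t=1: Δ0=00111011001 Δ1=00111001001 | 1Δ
t=2: Δ0=00111001001 Δ1=00111011001 Δ2=00011011001 | 2Δ
t=3: Δ0=00011011001 Δ1=00011001001 | 1Δ
t=4: Δ0=00011001001 Δ1=00011011001 Δ2=00111011001 | 2Δ
t=5: Δ0=00111011001 Δ1=00111001001 | 1Δ
t=6: Δ0=00111001001 Δ1=00111011001 Δ2=00011011001 | 2Δ
t=7: Δ0=00011011001 Δ1=00011001001 | 1Δ
t=8: Δ0=00011001001 Δ1=00011011001 Δ2=00111011001 | 2Δ
t=9: Δ0=00111011001 Δ1=00111001001 | 1Δ
t=10: Δ0=00111001001 Δ1=00111011001 Δ2=00011011001 | 2Δ
t=11: Δ0=00011011001 Δ1=00011001001 | 1Δ
t=12: Δ0=00011001001 Δ1=00011011001 Δ2=00111011001 | 2Δ
t=13: Δ0=00111011001 Δ1=00111001001 | 1Δ
t=14: Δ0=00111001001 Δ1=00111011001 Δ2=00011011001 | 2Δ
t=15: Δ0=00011011001 Δ1=00011001001 | 1Δ
t=16: Δ0=00011001001 Δ1=00011011001 Δ2=00111011001 | 2Δ

2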